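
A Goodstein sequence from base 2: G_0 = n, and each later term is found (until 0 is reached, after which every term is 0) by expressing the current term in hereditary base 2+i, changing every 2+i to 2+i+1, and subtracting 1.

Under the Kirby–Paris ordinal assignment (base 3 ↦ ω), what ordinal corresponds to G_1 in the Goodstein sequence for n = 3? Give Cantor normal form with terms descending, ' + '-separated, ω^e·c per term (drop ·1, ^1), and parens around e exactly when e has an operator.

ω

step 0: 3 = 2 + 1; sub 3 for 2: 3 + 1; = 4; G_1 = 4−1 = 3
step 1: 3 = 3; sub 4 for 3: 4; = 4; G_2 = 4−1 = 3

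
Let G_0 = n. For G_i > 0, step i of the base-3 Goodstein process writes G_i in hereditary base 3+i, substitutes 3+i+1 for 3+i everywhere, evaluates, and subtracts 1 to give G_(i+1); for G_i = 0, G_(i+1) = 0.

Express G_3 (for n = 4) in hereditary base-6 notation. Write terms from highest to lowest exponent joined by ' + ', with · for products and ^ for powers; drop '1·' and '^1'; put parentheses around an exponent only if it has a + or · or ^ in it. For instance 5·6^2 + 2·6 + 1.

3

[0] 4 ≡ 3 + 1 (base 3). Lift 4: 5. −1: 4.
[1] 4 ≡ 4 (base 4). Lift 5: 5. −1: 4.
[2] 4 ≡ 4 (base 5). Lift 6: 4. −1: 3.
[3] 3 ≡ 3 (base 6). Lift 7: 3. −1: 2.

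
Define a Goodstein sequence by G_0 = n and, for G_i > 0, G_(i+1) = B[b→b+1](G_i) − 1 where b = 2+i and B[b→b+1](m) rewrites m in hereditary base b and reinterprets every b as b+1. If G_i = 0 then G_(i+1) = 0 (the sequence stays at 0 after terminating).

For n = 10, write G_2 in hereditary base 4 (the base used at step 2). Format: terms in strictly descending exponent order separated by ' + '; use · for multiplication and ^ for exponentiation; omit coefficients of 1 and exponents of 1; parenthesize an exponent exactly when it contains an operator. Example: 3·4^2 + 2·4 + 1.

4^(4 + 1) + 1

[0] 10 ≡ 2^(2 + 1) + 2 (base 2). Lift 3: 84. −1: 83.
[1] 83 ≡ 3^(3 + 1) + 2 (base 3). Lift 4: 1026. −1: 1025.
[2] 1025 ≡ 4^(4 + 1) + 1 (base 4). Lift 5: 15626. −1: 15625.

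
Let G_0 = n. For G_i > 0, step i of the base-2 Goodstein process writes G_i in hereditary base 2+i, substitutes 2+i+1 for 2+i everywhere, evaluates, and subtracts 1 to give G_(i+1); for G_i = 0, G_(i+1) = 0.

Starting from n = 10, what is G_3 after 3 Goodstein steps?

i=0: 10 = 2^(2 + 1) + 2 (b=2); 2→3: 3^(3 + 1) + 3 = 84; 84−1 = 83
i=1: 83 = 3^(3 + 1) + 2 (b=3); 3→4: 4^(4 + 1) + 2 = 1026; 1026−1 = 1025
i=2: 1025 = 4^(4 + 1) + 1 (b=4); 4→5: 5^(5 + 1) + 1 = 15626; 15626−1 = 15625
i=3: 15625 = 5^(5 + 1) (b=5); 5→6: 6^(6 + 1) = 279936; 279936−1 = 279935

15625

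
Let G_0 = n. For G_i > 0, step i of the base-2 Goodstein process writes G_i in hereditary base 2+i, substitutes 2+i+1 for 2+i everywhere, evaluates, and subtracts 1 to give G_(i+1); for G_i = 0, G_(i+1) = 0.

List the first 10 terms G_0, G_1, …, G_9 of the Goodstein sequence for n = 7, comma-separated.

7 —HB2→ 2^2 + 2 + 1 —bump→ 3^3 + 3 + 1 = 31 —(−1)→ 30
30 —HB3→ 3^3 + 3 —bump→ 4^4 + 4 = 260 —(−1)→ 259
259 —HB4→ 4^4 + 3 —bump→ 5^5 + 3 = 3128 —(−1)→ 3127
3127 —HB5→ 5^5 + 2 —bump→ 6^6 + 2 = 46658 —(−1)→ 46657
46657 —HB6→ 6^6 + 1 —bump→ 7^7 + 1 = 823544 —(−1)→ 823543
823543 —HB7→ 7^7 —bump→ 8^8 = 16777216 —(−1)→ 16777215
16777215 —HB8→ 7·8^7 + 7·8^6 + 7·8^5 + 7·8^4 + 7·8^3 + 7·8^2 + 7·8 + 7 —bump→ 7·9^7 + 7·9^6 + 7·9^5 + 7·9^4 + 7·9^3 + 7·9^2 + 7·9 + 7 = 37665880 —(−1)→ 37665879
37665879 —HB9→ 7·9^7 + 7·9^6 + 7·9^5 + 7·9^4 + 7·9^3 + 7·9^2 + 7·9 + 6 —bump→ 7·10^7 + 7·10^6 + 7·10^5 + 7·10^4 + 7·10^3 + 7·10^2 + 7·10 + 6 = 77777776 —(−1)→ 77777775
77777775 —HB10→ 7·10^7 + 7·10^6 + 7·10^5 + 7·10^4 + 7·10^3 + 7·10^2 + 7·10 + 5 —bump→ 7·11^7 + 7·11^6 + 7·11^5 + 7·11^4 + 7·11^3 + 7·11^2 + 7·11 + 5 = 150051214 —(−1)→ 150051213

7, 30, 259, 3127, 46657, 823543, 16777215, 37665879, 77777775, 150051213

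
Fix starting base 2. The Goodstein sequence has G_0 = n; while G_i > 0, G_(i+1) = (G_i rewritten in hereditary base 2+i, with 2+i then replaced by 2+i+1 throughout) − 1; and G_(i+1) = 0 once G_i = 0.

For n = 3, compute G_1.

[0] 3 ≡ 2 + 1 (base 2). Lift 3: 4. −1: 3.
[1] 3 ≡ 3 (base 3). Lift 4: 4. −1: 3.

3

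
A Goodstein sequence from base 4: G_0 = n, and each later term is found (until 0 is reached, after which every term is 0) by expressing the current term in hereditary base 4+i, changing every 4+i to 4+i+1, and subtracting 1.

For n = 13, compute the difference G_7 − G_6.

i=0: 13 = 3·4 + 1 (b=4); 4→5: 3·5 + 1 = 16; 16−1 = 15
i=1: 15 = 3·5 (b=5); 5→6: 3·6 = 18; 18−1 = 17
i=2: 17 = 2·6 + 5 (b=6); 6→7: 2·7 + 5 = 19; 19−1 = 18
i=3: 18 = 2·7 + 4 (b=7); 7→8: 2·8 + 4 = 20; 20−1 = 19
i=4: 19 = 2·8 + 3 (b=8); 8→9: 2·9 + 3 = 21; 21−1 = 20
i=5: 20 = 2·9 + 2 (b=9); 9→10: 2·10 + 2 = 22; 22−1 = 21
i=6: 21 = 2·10 + 1 (b=10); 10→11: 2·11 + 1 = 23; 23−1 = 22

1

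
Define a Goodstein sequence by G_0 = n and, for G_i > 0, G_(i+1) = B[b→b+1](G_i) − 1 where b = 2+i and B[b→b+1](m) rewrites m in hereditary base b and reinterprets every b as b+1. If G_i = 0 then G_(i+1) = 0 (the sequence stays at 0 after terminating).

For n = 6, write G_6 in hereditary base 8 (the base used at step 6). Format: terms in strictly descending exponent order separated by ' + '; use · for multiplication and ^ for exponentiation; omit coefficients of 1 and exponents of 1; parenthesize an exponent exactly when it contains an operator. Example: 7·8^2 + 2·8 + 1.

5·8^5 + 5·8^4 + 5·8^3 + 5·8^2 + 5·8 + 3

step 0: 6 = 2^2 + 2; sub 3 for 2: 3^3 + 3; = 30; G_1 = 30−1 = 29
step 1: 29 = 3^3 + 2; sub 4 for 3: 4^4 + 2; = 258; G_2 = 258−1 = 257
step 2: 257 = 4^4 + 1; sub 5 for 4: 5^5 + 1; = 3126; G_3 = 3126−1 = 3125
step 3: 3125 = 5^5; sub 6 for 5: 6^6; = 46656; G_4 = 46656−1 = 46655
step 4: 46655 = 5·6^5 + 5·6^4 + 5·6^3 + 5·6^2 + 5·6 + 5; sub 7 for 6: 5·7^5 + 5·7^4 + 5·7^3 + 5·7^2 + 5·7 + 5; = 98040; G_5 = 98040−1 = 98039
step 5: 98039 = 5·7^5 + 5·7^4 + 5·7^3 + 5·7^2 + 5·7 + 4; sub 8 for 7: 5·8^5 + 5·8^4 + 5·8^3 + 5·8^2 + 5·8 + 4; = 187244; G_6 = 187244−1 = 187243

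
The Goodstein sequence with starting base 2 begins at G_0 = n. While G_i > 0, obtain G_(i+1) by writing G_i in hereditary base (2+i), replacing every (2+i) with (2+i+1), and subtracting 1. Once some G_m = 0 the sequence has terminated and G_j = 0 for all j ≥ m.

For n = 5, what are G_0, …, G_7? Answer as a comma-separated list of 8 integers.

[0] 5 ≡ 2^2 + 1 (base 2). Lift 3: 28. −1: 27.
[1] 27 ≡ 3^3 (base 3). Lift 4: 256. −1: 255.
[2] 255 ≡ 3·4^3 + 3·4^2 + 3·4 + 3 (base 4). Lift 5: 468. −1: 467.
[3] 467 ≡ 3·5^3 + 3·5^2 + 3·5 + 2 (base 5). Lift 6: 776. −1: 775.
[4] 775 ≡ 3·6^3 + 3·6^2 + 3·6 + 1 (base 6). Lift 7: 1198. −1: 1197.
[5] 1197 ≡ 3·7^3 + 3·7^2 + 3·7 (base 7). Lift 8: 1752. −1: 1751.
[6] 1751 ≡ 3·8^3 + 3·8^2 + 2·8 + 7 (base 8). Lift 9: 2455. −1: 2454.

5, 27, 255, 467, 775, 1197, 1751, 2454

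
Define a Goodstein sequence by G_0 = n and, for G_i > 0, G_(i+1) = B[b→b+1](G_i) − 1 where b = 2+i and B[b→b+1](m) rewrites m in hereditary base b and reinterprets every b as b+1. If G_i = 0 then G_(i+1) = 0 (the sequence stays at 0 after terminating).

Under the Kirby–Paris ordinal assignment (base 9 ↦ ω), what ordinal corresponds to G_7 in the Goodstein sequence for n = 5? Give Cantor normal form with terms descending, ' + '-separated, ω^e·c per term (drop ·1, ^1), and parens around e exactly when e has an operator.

ω^3·3 + ω^2·3 + ω·2 + 6

(0) 5|_2 = 2^2 + 1 ↦ 3^3 + 1|_3 = 28 ⇒ 27
(1) 27|_3 = 3^3 ↦ 4^4|_4 = 256 ⇒ 255
(2) 255|_4 = 3·4^3 + 3·4^2 + 3·4 + 3 ↦ 3·5^3 + 3·5^2 + 3·5 + 3|_5 = 468 ⇒ 467
(3) 467|_5 = 3·5^3 + 3·5^2 + 3·5 + 2 ↦ 3·6^3 + 3·6^2 + 3·6 + 2|_6 = 776 ⇒ 775
(4) 775|_6 = 3·6^3 + 3·6^2 + 3·6 + 1 ↦ 3·7^3 + 3·7^2 + 3·7 + 1|_7 = 1198 ⇒ 1197
(5) 1197|_7 = 3·7^3 + 3·7^2 + 3·7 ↦ 3·8^3 + 3·8^2 + 3·8|_8 = 1752 ⇒ 1751
(6) 1751|_8 = 3·8^3 + 3·8^2 + 2·8 + 7 ↦ 3·9^3 + 3·9^2 + 2·9 + 7|_9 = 2455 ⇒ 2454
(7) 2454|_9 = 3·9^3 + 3·9^2 + 2·9 + 6 ↦ 3·10^3 + 3·10^2 + 2·10 + 6|_10 = 3326 ⇒ 3325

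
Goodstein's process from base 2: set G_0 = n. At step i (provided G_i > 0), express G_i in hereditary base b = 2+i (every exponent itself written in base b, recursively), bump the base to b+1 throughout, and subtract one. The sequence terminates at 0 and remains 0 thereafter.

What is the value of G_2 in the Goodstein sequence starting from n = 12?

1065

(0) 12|_2 = 2^(2 + 1) + 2^2 ↦ 3^(3 + 1) + 3^3|_3 = 108 ⇒ 107
(1) 107|_3 = 3^(3 + 1) + 2·3^2 + 2·3 + 2 ↦ 4^(4 + 1) + 2·4^2 + 2·4 + 2|_4 = 1066 ⇒ 1065
(2) 1065|_4 = 4^(4 + 1) + 2·4^2 + 2·4 + 1 ↦ 5^(5 + 1) + 2·5^2 + 2·5 + 1|_5 = 15686 ⇒ 15685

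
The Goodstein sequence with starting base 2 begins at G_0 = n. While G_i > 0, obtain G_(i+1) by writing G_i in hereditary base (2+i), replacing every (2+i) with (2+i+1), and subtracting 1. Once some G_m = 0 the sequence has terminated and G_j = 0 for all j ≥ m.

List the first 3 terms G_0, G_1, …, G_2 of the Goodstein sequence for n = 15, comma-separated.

step 0: 15 = 2^(2 + 1) + 2^2 + 2 + 1; sub 3 for 2: 3^(3 + 1) + 3^3 + 3 + 1; = 112; G_1 = 112−1 = 111
step 1: 111 = 3^(3 + 1) + 3^3 + 3; sub 4 for 3: 4^(4 + 1) + 4^4 + 4; = 1284; G_2 = 1284−1 = 1283

15, 111, 1283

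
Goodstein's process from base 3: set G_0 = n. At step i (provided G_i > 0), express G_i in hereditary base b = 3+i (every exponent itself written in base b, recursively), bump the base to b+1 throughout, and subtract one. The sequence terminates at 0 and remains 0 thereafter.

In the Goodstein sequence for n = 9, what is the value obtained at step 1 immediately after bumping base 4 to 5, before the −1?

[0] 9 ≡ 3^2 (base 3). Lift 4: 16. −1: 15.
[1] 15 ≡ 3·4 + 3 (base 4). Lift 5: 18. −1: 17.

18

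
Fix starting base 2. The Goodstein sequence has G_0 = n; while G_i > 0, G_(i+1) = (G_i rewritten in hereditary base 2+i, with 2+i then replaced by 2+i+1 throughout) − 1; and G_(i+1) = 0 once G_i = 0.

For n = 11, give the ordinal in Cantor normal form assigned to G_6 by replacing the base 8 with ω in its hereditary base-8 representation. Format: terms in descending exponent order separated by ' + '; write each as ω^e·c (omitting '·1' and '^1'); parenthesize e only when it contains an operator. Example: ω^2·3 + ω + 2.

ω^ω·7 + ω^7·7 + ω^6·7 + ω^5·7 + ω^4·7 + ω^3·7 + ω^2·7 + ω·7 + 7

11 —HB2→ 2^(2 + 1) + 2 + 1 —bump→ 3^(3 + 1) + 3 + 1 = 85 —(−1)→ 84
84 —HB3→ 3^(3 + 1) + 3 —bump→ 4^(4 + 1) + 4 = 1028 —(−1)→ 1027
1027 —HB4→ 4^(4 + 1) + 3 —bump→ 5^(5 + 1) + 3 = 15628 —(−1)→ 15627
15627 —HB5→ 5^(5 + 1) + 2 —bump→ 6^(6 + 1) + 2 = 279938 —(−1)→ 279937
279937 —HB6→ 6^(6 + 1) + 1 —bump→ 7^(7 + 1) + 1 = 5764802 —(−1)→ 5764801
5764801 —HB7→ 7^(7 + 1) —bump→ 8^(8 + 1) = 134217728 —(−1)→ 134217727
134217727 —HB8→ 7·8^8 + 7·8^7 + 7·8^6 + 7·8^5 + 7·8^4 + 7·8^3 + 7·8^2 + 7·8 + 7 —bump→ 7·9^9 + 7·9^7 + 7·9^6 + 7·9^5 + 7·9^4 + 7·9^3 + 7·9^2 + 7·9 + 7 = 2749609303 —(−1)→ 2749609302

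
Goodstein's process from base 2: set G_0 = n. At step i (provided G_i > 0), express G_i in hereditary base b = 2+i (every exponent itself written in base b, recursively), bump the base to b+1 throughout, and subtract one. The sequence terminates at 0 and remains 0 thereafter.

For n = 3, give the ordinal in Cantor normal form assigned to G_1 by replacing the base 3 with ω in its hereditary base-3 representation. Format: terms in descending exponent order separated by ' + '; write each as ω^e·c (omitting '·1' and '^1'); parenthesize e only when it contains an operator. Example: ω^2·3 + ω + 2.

base 2: 3 = 2 + 1; at 3: 3 + 1 = 4; next = 3
base 3: 3 = 3; at 4: 4 = 4; next = 3

ω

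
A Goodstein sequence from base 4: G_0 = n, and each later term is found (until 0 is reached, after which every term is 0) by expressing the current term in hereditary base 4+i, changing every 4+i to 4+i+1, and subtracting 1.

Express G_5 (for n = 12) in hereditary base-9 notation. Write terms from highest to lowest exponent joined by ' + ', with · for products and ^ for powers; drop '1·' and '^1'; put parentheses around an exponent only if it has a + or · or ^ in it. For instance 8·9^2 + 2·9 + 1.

2·9

step 0: 12 = 3·4; sub 5 for 4: 3·5; = 15; G_1 = 15−1 = 14
step 1: 14 = 2·5 + 4; sub 6 for 5: 2·6 + 4; = 16; G_2 = 16−1 = 15
step 2: 15 = 2·6 + 3; sub 7 for 6: 2·7 + 3; = 17; G_3 = 17−1 = 16
step 3: 16 = 2·7 + 2; sub 8 for 7: 2·8 + 2; = 18; G_4 = 18−1 = 17
step 4: 17 = 2·8 + 1; sub 9 for 8: 2·9 + 1; = 19; G_5 = 19−1 = 18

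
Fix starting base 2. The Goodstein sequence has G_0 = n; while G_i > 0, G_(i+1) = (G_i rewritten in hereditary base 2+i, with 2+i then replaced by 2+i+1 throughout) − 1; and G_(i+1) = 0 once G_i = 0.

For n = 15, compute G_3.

18752

15 —HB2→ 2^(2 + 1) + 2^2 + 2 + 1 —bump→ 3^(3 + 1) + 3^3 + 3 + 1 = 112 —(−1)→ 111
111 —HB3→ 3^(3 + 1) + 3^3 + 3 —bump→ 4^(4 + 1) + 4^4 + 4 = 1284 —(−1)→ 1283
1283 —HB4→ 4^(4 + 1) + 4^4 + 3 —bump→ 5^(5 + 1) + 5^5 + 3 = 18753 —(−1)→ 18752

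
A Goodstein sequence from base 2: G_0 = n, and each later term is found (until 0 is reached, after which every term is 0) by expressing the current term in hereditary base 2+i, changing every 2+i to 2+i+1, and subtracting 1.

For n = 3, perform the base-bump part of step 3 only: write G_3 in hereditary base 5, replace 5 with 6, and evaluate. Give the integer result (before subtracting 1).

G_0 = 3. HB_2(3) = 2 + 1. Bump = 4. G_1 = 3.
G_1 = 3. HB_3(3) = 3. Bump = 4. G_2 = 3.
G_2 = 3. HB_4(3) = 3. Bump = 3. G_3 = 2.
G_3 = 2. HB_5(2) = 2. Bump = 2. G_4 = 1.

2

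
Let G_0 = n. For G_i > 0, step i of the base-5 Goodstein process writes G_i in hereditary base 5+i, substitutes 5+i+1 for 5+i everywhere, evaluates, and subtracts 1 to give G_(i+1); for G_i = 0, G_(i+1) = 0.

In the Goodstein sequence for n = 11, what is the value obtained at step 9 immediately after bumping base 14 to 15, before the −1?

13

base 5: 11 = 2·5 + 1; at 6: 2·6 + 1 = 13; next = 12
base 6: 12 = 2·6; at 7: 2·7 = 14; next = 13
base 7: 13 = 7 + 6; at 8: 8 + 6 = 14; next = 13
base 8: 13 = 8 + 5; at 9: 9 + 5 = 14; next = 13
base 9: 13 = 9 + 4; at 10: 10 + 4 = 14; next = 13
base 10: 13 = 10 + 3; at 11: 11 + 3 = 14; next = 13
base 11: 13 = 11 + 2; at 12: 12 + 2 = 14; next = 13
base 12: 13 = 12 + 1; at 13: 13 + 1 = 14; next = 13
base 13: 13 = 13; at 14: 14 = 14; next = 13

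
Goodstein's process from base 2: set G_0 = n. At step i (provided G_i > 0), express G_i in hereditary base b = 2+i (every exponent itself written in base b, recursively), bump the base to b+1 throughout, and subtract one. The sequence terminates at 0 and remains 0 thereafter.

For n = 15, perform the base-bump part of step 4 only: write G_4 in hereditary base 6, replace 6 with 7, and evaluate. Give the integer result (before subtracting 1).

6588345

G_0=15  [base 2] 2^(2 + 1) + 2^2 + 2 + 1  →[2↦3]→  3^(3 + 1) + 3^3 + 3 + 1 = 112  −1 ⇒ G_1=111
G_1=111  [base 3] 3^(3 + 1) + 3^3 + 3  →[3↦4]→  4^(4 + 1) + 4^4 + 4 = 1284  −1 ⇒ G_2=1283
G_2=1283  [base 4] 4^(4 + 1) + 4^4 + 3  →[4↦5]→  5^(5 + 1) + 5^5 + 3 = 18753  −1 ⇒ G_3=18752
G_3=18752  [base 5] 5^(5 + 1) + 5^5 + 2  →[5↦6]→  6^(6 + 1) + 6^6 + 2 = 326594  −1 ⇒ G_4=326593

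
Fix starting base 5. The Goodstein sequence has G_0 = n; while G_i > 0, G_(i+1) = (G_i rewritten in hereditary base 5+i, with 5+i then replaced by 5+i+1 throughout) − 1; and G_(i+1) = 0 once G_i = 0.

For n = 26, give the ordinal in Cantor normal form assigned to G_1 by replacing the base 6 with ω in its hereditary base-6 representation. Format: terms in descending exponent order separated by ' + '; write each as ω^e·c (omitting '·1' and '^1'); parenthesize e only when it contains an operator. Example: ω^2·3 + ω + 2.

i=0: 26 = 5^2 + 1 (b=5); 5→6: 6^2 + 1 = 37; 37−1 = 36
i=1: 36 = 6^2 (b=6); 6→7: 7^2 = 49; 49−1 = 48

ω^2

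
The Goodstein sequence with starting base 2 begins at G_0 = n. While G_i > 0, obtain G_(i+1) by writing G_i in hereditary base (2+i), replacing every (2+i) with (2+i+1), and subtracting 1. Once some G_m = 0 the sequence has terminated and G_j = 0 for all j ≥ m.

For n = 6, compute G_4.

G_0 = 6. HB_2(6) = 2^2 + 2. Bump = 30. G_1 = 29.
G_1 = 29. HB_3(29) = 3^3 + 2. Bump = 258. G_2 = 257.
G_2 = 257. HB_4(257) = 4^4 + 1. Bump = 3126. G_3 = 3125.
G_3 = 3125. HB_5(3125) = 5^5. Bump = 46656. G_4 = 46655.
G_4 = 46655. HB_6(46655) = 5·6^5 + 5·6^4 + 5·6^3 + 5·6^2 + 5·6 + 5. Bump = 98040. G_5 = 98039.

46655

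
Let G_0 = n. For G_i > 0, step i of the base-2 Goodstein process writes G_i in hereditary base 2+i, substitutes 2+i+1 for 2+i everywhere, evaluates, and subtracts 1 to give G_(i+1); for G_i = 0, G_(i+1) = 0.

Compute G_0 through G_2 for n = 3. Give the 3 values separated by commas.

G_0 = 3. HB_2(3) = 2 + 1. Bump = 4. G_1 = 3.
G_1 = 3. HB_3(3) = 3. Bump = 4. G_2 = 3.

3, 3, 3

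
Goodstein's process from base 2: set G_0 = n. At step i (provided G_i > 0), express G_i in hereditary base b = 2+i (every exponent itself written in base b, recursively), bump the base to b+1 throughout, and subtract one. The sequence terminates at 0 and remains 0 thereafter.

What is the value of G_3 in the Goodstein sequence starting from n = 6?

3125

6 —HB2→ 2^2 + 2 —bump→ 3^3 + 3 = 30 —(−1)→ 29
29 —HB3→ 3^3 + 2 —bump→ 4^4 + 2 = 258 —(−1)→ 257
257 —HB4→ 4^4 + 1 —bump→ 5^5 + 1 = 3126 —(−1)→ 3125
3125 —HB5→ 5^5 —bump→ 6^6 = 46656 —(−1)→ 46655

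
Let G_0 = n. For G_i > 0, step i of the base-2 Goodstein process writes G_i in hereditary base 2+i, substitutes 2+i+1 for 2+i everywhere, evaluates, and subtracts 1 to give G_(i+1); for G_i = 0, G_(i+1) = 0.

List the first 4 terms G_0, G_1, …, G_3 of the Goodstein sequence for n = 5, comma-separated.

5, 27, 255, 467

i=0: 5 = 2^2 + 1 (b=2); 2→3: 3^3 + 1 = 28; 28−1 = 27
i=1: 27 = 3^3 (b=3); 3→4: 4^4 = 256; 256−1 = 255
i=2: 255 = 3·4^3 + 3·4^2 + 3·4 + 3 (b=4); 4→5: 3·5^3 + 3·5^2 + 3·5 + 3 = 468; 468−1 = 467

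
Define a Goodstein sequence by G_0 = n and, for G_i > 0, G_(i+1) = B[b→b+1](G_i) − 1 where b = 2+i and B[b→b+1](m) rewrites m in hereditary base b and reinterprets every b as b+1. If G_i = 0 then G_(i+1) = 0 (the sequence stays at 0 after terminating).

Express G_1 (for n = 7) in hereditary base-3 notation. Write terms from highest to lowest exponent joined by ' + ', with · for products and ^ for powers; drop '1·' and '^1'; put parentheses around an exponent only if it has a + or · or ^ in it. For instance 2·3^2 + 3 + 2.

G_0=7  [base 2] 2^2 + 2 + 1  →[2↦3]→  3^3 + 3 + 1 = 31  −1 ⇒ G_1=30
G_1=30  [base 3] 3^3 + 3  →[3↦4]→  4^4 + 4 = 260  −1 ⇒ G_2=259

3^3 + 3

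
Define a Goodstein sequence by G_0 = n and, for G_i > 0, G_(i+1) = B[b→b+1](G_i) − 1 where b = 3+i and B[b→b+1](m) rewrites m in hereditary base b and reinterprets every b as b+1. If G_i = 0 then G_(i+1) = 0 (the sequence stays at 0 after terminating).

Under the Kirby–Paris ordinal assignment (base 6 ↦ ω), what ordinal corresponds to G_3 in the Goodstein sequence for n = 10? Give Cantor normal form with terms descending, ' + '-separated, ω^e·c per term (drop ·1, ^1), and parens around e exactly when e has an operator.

i=0: 10 = 3^2 + 1 (b=3); 3→4: 4^2 + 1 = 17; 17−1 = 16
i=1: 16 = 4^2 (b=4); 4→5: 5^2 = 25; 25−1 = 24
i=2: 24 = 4·5 + 4 (b=5); 5→6: 4·6 + 4 = 28; 28−1 = 27
i=3: 27 = 4·6 + 3 (b=6); 6→7: 4·7 + 3 = 31; 31−1 = 30

ω·4 + 3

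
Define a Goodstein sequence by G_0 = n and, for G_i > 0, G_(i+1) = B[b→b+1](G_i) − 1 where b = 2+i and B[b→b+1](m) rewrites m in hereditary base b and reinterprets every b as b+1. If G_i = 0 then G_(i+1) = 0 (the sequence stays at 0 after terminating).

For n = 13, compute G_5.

5765998

step 0: 13 = 2^(2 + 1) + 2^2 + 1; sub 3 for 2: 3^(3 + 1) + 3^3 + 1; = 109; G_1 = 109−1 = 108
step 1: 108 = 3^(3 + 1) + 3^3; sub 4 for 3: 4^(4 + 1) + 4^4; = 1280; G_2 = 1280−1 = 1279
step 2: 1279 = 4^(4 + 1) + 3·4^3 + 3·4^2 + 3·4 + 3; sub 5 for 4: 5^(5 + 1) + 3·5^3 + 3·5^2 + 3·5 + 3; = 16093; G_3 = 16093−1 = 16092
step 3: 16092 = 5^(5 + 1) + 3·5^3 + 3·5^2 + 3·5 + 2; sub 6 for 5: 6^(6 + 1) + 3·6^3 + 3·6^2 + 3·6 + 2; = 280712; G_4 = 280712−1 = 280711
step 4: 280711 = 6^(6 + 1) + 3·6^3 + 3·6^2 + 3·6 + 1; sub 7 for 6: 7^(7 + 1) + 3·7^3 + 3·7^2 + 3·7 + 1; = 5765999; G_5 = 5765999−1 = 5765998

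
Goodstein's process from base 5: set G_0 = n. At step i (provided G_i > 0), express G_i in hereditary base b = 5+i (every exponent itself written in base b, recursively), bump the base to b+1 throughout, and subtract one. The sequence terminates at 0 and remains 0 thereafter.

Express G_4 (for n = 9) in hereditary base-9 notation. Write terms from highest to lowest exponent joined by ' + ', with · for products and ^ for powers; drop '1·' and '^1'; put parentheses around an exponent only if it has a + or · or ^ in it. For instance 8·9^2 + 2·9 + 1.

G_0=9  [base 5] 5 + 4  →[5↦6]→  6 + 4 = 10  −1 ⇒ G_1=9
G_1=9  [base 6] 6 + 3  →[6↦7]→  7 + 3 = 10  −1 ⇒ G_2=9
G_2=9  [base 7] 7 + 2  →[7↦8]→  8 + 2 = 10  −1 ⇒ G_3=9
G_3=9  [base 8] 8 + 1  →[8↦9]→  9 + 1 = 10  −1 ⇒ G_4=9

9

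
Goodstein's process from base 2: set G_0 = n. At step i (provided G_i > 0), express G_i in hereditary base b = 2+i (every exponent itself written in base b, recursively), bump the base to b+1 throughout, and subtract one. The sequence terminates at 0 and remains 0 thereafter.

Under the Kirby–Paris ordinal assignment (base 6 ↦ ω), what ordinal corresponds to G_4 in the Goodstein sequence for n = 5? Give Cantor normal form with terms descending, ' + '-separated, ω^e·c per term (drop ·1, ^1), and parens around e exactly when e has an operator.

base 2: 5 = 2^2 + 1; at 3: 3^3 + 1 = 28; next = 27
base 3: 27 = 3^3; at 4: 4^4 = 256; next = 255
base 4: 255 = 3·4^3 + 3·4^2 + 3·4 + 3; at 5: 3·5^3 + 3·5^2 + 3·5 + 3 = 468; next = 467
base 5: 467 = 3·5^3 + 3·5^2 + 3·5 + 2; at 6: 3·6^3 + 3·6^2 + 3·6 + 2 = 776; next = 775
base 6: 775 = 3·6^3 + 3·6^2 + 3·6 + 1; at 7: 3·7^3 + 3·7^2 + 3·7 + 1 = 1198; next = 1197

ω^3·3 + ω^2·3 + ω·3 + 1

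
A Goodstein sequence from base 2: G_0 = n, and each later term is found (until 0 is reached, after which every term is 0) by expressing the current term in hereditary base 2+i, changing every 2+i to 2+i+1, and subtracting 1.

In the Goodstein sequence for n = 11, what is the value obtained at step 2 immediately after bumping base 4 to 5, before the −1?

15628

G_0 = 11. HB_2(11) = 2^(2 + 1) + 2 + 1. Bump = 85. G_1 = 84.
G_1 = 84. HB_3(84) = 3^(3 + 1) + 3. Bump = 1028. G_2 = 1027.
G_2 = 1027. HB_4(1027) = 4^(4 + 1) + 3. Bump = 15628. G_3 = 15627.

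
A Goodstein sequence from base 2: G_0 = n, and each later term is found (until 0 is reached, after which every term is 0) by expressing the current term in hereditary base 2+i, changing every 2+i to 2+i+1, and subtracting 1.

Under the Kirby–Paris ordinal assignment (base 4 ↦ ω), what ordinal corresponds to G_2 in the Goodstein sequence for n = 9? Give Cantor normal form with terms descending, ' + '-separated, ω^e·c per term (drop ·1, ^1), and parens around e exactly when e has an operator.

ω^ω·3 + ω^3·3 + ω^2·3 + ω·3 + 3

step 0: 9 = 2^(2 + 1) + 1; sub 3 for 2: 3^(3 + 1) + 1; = 82; G_1 = 82−1 = 81
step 1: 81 = 3^(3 + 1); sub 4 for 3: 4^(4 + 1); = 1024; G_2 = 1024−1 = 1023
step 2: 1023 = 3·4^4 + 3·4^3 + 3·4^2 + 3·4 + 3; sub 5 for 4: 3·5^5 + 3·5^3 + 3·5^2 + 3·5 + 3; = 9843; G_3 = 9843−1 = 9842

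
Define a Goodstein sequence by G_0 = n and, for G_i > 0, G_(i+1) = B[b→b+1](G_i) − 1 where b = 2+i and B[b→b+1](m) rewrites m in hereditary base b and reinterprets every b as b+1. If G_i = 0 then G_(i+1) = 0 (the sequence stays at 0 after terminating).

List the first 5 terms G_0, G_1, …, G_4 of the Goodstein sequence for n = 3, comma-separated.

3, 3, 3, 2, 1

base 2: 3 = 2 + 1; at 3: 3 + 1 = 4; next = 3
base 3: 3 = 3; at 4: 4 = 4; next = 3
base 4: 3 = 3; at 5: 3 = 3; next = 2
base 5: 2 = 2; at 6: 2 = 2; next = 1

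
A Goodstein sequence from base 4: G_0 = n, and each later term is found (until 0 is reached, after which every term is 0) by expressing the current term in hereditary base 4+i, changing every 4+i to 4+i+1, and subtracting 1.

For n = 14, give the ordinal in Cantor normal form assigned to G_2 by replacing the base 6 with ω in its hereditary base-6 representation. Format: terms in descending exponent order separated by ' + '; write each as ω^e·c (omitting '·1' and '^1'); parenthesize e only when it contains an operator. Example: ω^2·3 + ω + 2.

ω·3

14 —HB4→ 3·4 + 2 —bump→ 3·5 + 2 = 17 —(−1)→ 16
16 —HB5→ 3·5 + 1 —bump→ 3·6 + 1 = 19 —(−1)→ 18
18 —HB6→ 3·6 —bump→ 3·7 = 21 —(−1)→ 20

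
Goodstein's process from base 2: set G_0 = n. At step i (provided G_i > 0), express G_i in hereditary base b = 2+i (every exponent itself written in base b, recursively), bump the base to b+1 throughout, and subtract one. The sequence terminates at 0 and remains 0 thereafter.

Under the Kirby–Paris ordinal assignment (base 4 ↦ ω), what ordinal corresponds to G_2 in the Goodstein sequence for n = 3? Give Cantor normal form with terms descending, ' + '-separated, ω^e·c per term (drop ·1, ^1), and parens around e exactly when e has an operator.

3

G_0=3  [base 2] 2 + 1  →[2↦3]→  3 + 1 = 4  −1 ⇒ G_1=3
G_1=3  [base 3] 3  →[3↦4]→  4 = 4  −1 ⇒ G_2=3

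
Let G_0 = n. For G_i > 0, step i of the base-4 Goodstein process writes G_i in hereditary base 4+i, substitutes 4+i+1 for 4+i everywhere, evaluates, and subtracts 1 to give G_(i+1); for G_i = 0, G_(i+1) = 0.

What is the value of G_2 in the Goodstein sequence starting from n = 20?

[0] 20 ≡ 4^2 + 4 (base 4). Lift 5: 30. −1: 29.
[1] 29 ≡ 5^2 + 4 (base 5). Lift 6: 40. −1: 39.

39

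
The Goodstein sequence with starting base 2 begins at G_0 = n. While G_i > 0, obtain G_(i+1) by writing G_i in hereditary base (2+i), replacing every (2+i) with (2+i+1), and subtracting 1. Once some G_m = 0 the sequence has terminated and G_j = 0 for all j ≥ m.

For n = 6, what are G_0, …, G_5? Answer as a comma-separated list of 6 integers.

6, 29, 257, 3125, 46655, 98039

step 0: 6 = 2^2 + 2; sub 3 for 2: 3^3 + 3; = 30; G_1 = 30−1 = 29
step 1: 29 = 3^3 + 2; sub 4 for 3: 4^4 + 2; = 258; G_2 = 258−1 = 257
step 2: 257 = 4^4 + 1; sub 5 for 4: 5^5 + 1; = 3126; G_3 = 3126−1 = 3125
step 3: 3125 = 5^5; sub 6 for 5: 6^6; = 46656; G_4 = 46656−1 = 46655
step 4: 46655 = 5·6^5 + 5·6^4 + 5·6^3 + 5·6^2 + 5·6 + 5; sub 7 for 6: 5·7^5 + 5·7^4 + 5·7^3 + 5·7^2 + 5·7 + 5; = 98040; G_5 = 98040−1 = 98039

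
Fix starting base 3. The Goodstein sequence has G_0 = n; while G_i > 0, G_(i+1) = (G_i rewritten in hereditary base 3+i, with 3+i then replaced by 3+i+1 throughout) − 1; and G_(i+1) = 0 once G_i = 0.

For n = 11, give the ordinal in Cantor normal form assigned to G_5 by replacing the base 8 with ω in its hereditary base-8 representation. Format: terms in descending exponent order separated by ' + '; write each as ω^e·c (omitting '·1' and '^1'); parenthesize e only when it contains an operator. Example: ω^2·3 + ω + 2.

(0) 11|_3 = 3^2 + 2 ↦ 4^2 + 2|_4 = 18 ⇒ 17
(1) 17|_4 = 4^2 + 1 ↦ 5^2 + 1|_5 = 26 ⇒ 25
(2) 25|_5 = 5^2 ↦ 6^2|_6 = 36 ⇒ 35
(3) 35|_6 = 5·6 + 5 ↦ 5·7 + 5|_7 = 40 ⇒ 39
(4) 39|_7 = 5·7 + 4 ↦ 5·8 + 4|_8 = 44 ⇒ 43
(5) 43|_8 = 5·8 + 3 ↦ 5·9 + 3|_9 = 48 ⇒ 47

ω·5 + 3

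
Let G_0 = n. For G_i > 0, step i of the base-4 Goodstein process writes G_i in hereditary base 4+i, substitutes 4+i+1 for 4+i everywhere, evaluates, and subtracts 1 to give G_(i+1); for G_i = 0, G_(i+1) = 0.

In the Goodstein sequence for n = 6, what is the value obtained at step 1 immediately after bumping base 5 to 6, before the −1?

7

(0) 6|_4 = 4 + 2 ↦ 5 + 2|_5 = 7 ⇒ 6
(1) 6|_5 = 5 + 1 ↦ 6 + 1|_6 = 7 ⇒ 6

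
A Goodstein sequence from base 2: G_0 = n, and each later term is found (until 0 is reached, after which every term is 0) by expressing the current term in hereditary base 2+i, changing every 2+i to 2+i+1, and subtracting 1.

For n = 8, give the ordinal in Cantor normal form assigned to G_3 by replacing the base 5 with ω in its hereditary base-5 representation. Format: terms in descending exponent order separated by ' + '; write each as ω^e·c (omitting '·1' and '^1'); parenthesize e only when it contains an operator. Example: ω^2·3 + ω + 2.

ω^ω·2 + ω^2·2 + ω·2

step 0: 8 = 2^(2 + 1); sub 3 for 2: 3^(3 + 1); = 81; G_1 = 81−1 = 80
step 1: 80 = 2·3^3 + 2·3^2 + 2·3 + 2; sub 4 for 3: 2·4^4 + 2·4^2 + 2·4 + 2; = 554; G_2 = 554−1 = 553
step 2: 553 = 2·4^4 + 2·4^2 + 2·4 + 1; sub 5 for 4: 2·5^5 + 2·5^2 + 2·5 + 1; = 6311; G_3 = 6311−1 = 6310
step 3: 6310 = 2·5^5 + 2·5^2 + 2·5; sub 6 for 5: 2·6^6 + 2·6^2 + 2·6; = 93396; G_4 = 93396−1 = 93395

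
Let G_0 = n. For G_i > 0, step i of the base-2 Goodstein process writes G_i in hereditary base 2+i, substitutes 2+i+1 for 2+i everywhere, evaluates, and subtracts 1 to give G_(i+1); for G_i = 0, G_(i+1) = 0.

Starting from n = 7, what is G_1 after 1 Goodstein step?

step 0: 7 = 2^2 + 2 + 1; sub 3 for 2: 3^3 + 3 + 1; = 31; G_1 = 31−1 = 30
step 1: 30 = 3^3 + 3; sub 4 for 3: 4^4 + 4; = 260; G_2 = 260−1 = 259

30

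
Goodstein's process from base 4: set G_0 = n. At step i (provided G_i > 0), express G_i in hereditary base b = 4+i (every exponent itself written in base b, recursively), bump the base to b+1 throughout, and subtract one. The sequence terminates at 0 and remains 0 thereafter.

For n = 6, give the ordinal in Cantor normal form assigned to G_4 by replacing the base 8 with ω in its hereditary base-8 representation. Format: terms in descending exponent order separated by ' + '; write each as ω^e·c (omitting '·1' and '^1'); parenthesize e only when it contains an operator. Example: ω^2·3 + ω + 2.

i=0: 6 = 4 + 2 (b=4); 4→5: 5 + 2 = 7; 7−1 = 6
i=1: 6 = 5 + 1 (b=5); 5→6: 6 + 1 = 7; 7−1 = 6
i=2: 6 = 6 (b=6); 6→7: 7 = 7; 7−1 = 6
i=3: 6 = 6 (b=7); 7→8: 6 = 6; 6−1 = 5

5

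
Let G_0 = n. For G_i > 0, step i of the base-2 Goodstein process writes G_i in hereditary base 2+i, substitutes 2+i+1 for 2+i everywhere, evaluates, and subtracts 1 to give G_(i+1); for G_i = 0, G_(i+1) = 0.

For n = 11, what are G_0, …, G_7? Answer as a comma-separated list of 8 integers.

[0] 11 ≡ 2^(2 + 1) + 2 + 1 (base 2). Lift 3: 85. −1: 84.
[1] 84 ≡ 3^(3 + 1) + 3 (base 3). Lift 4: 1028. −1: 1027.
[2] 1027 ≡ 4^(4 + 1) + 3 (base 4). Lift 5: 15628. −1: 15627.
[3] 15627 ≡ 5^(5 + 1) + 2 (base 5). Lift 6: 279938. −1: 279937.
[4] 279937 ≡ 6^(6 + 1) + 1 (base 6). Lift 7: 5764802. −1: 5764801.
[5] 5764801 ≡ 7^(7 + 1) (base 7). Lift 8: 134217728. −1: 134217727.
[6] 134217727 ≡ 7·8^8 + 7·8^7 + 7·8^6 + 7·8^5 + 7·8^4 + 7·8^3 + 7·8^2 + 7·8 + 7 (base 8). Lift 9: 2749609303. −1: 2749609302.

11, 84, 1027, 15627, 279937, 5764801, 134217727, 2749609302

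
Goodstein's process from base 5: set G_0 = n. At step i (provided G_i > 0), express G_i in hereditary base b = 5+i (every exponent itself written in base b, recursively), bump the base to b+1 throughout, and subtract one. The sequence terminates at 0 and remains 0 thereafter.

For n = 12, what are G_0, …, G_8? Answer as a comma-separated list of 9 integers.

base 5: 12 = 2·5 + 2; at 6: 2·6 + 2 = 14; next = 13
base 6: 13 = 2·6 + 1; at 7: 2·7 + 1 = 15; next = 14
base 7: 14 = 2·7; at 8: 2·8 = 16; next = 15
base 8: 15 = 8 + 7; at 9: 9 + 7 = 16; next = 15
base 9: 15 = 9 + 6; at 10: 10 + 6 = 16; next = 15
base 10: 15 = 10 + 5; at 11: 11 + 5 = 16; next = 15
base 11: 15 = 11 + 4; at 12: 12 + 4 = 16; next = 15
base 12: 15 = 12 + 3; at 13: 13 + 3 = 16; next = 15

12, 13, 14, 15, 15, 15, 15, 15, 15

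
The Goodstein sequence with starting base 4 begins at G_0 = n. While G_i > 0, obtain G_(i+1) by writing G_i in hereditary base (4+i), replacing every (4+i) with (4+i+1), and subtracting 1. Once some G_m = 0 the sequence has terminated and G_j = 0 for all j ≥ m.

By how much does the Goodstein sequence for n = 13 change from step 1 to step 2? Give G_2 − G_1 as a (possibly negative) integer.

2

[0] 13 ≡ 3·4 + 1 (base 4). Lift 5: 16. −1: 15.
[1] 15 ≡ 3·5 (base 5). Lift 6: 18. −1: 17.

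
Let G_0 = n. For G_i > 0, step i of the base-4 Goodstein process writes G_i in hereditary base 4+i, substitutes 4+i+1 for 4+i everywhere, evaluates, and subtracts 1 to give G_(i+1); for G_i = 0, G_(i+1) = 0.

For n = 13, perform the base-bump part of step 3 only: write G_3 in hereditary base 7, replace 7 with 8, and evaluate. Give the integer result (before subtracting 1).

base 4: 13 = 3·4 + 1; at 5: 3·5 + 1 = 16; next = 15
base 5: 15 = 3·5; at 6: 3·6 = 18; next = 17
base 6: 17 = 2·6 + 5; at 7: 2·7 + 5 = 19; next = 18
base 7: 18 = 2·7 + 4; at 8: 2·8 + 4 = 20; next = 19

20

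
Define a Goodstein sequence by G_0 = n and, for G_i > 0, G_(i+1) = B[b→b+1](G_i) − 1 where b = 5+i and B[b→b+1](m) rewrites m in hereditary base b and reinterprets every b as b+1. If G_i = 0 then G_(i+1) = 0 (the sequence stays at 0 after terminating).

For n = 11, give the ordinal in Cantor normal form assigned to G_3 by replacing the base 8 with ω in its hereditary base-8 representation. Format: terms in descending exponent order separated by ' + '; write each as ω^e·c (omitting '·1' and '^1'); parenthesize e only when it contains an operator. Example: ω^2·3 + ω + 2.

ω + 5

G_0=11  [base 5] 2·5 + 1  →[5↦6]→  2·6 + 1 = 13  −1 ⇒ G_1=12
G_1=12  [base 6] 2·6  →[6↦7]→  2·7 = 14  −1 ⇒ G_2=13
G_2=13  [base 7] 7 + 6  →[7↦8]→  8 + 6 = 14  −1 ⇒ G_3=13
G_3=13  [base 8] 8 + 5  →[8↦9]→  9 + 5 = 14  −1 ⇒ G_4=13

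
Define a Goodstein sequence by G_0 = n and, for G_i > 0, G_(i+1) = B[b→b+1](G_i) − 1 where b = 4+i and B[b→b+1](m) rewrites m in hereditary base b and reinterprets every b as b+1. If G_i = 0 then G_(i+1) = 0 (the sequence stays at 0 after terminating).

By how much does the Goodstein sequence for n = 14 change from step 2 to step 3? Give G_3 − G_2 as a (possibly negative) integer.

2

base 4: 14 = 3·4 + 2; at 5: 3·5 + 2 = 17; next = 16
base 5: 16 = 3·5 + 1; at 6: 3·6 + 1 = 19; next = 18
base 6: 18 = 3·6; at 7: 3·7 = 21; next = 20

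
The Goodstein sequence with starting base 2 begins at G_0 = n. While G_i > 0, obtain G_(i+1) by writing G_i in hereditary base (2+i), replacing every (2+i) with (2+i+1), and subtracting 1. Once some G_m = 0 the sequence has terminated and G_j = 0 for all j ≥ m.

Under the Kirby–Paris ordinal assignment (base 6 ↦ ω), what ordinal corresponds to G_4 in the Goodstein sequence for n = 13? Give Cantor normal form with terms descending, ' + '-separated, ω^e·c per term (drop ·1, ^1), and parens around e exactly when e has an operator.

ω^(ω + 1) + ω^3·3 + ω^2·3 + ω·3 + 1

13 —HB2→ 2^(2 + 1) + 2^2 + 1 —bump→ 3^(3 + 1) + 3^3 + 1 = 109 —(−1)→ 108
108 —HB3→ 3^(3 + 1) + 3^3 —bump→ 4^(4 + 1) + 4^4 = 1280 —(−1)→ 1279
1279 —HB4→ 4^(4 + 1) + 3·4^3 + 3·4^2 + 3·4 + 3 —bump→ 5^(5 + 1) + 3·5^3 + 3·5^2 + 3·5 + 3 = 16093 —(−1)→ 16092
16092 —HB5→ 5^(5 + 1) + 3·5^3 + 3·5^2 + 3·5 + 2 —bump→ 6^(6 + 1) + 3·6^3 + 3·6^2 + 3·6 + 2 = 280712 —(−1)→ 280711
280711 —HB6→ 6^(6 + 1) + 3·6^3 + 3·6^2 + 3·6 + 1 —bump→ 7^(7 + 1) + 3·7^3 + 3·7^2 + 3·7 + 1 = 5765999 —(−1)→ 5765998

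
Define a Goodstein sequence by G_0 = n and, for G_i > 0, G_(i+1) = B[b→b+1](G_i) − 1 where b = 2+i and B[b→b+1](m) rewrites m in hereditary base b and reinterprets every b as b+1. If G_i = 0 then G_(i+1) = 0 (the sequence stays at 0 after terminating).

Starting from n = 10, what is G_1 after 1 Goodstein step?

83

i=0: 10 = 2^(2 + 1) + 2 (b=2); 2→3: 3^(3 + 1) + 3 = 84; 84−1 = 83
i=1: 83 = 3^(3 + 1) + 2 (b=3); 3→4: 4^(4 + 1) + 2 = 1026; 1026−1 = 1025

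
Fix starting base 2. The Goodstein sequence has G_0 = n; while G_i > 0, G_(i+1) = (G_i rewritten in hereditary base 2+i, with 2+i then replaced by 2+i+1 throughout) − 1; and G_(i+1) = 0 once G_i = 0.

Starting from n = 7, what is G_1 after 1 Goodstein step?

30

7 —HB2→ 2^2 + 2 + 1 —bump→ 3^3 + 3 + 1 = 31 —(−1)→ 30
30 —HB3→ 3^3 + 3 —bump→ 4^4 + 4 = 260 —(−1)→ 259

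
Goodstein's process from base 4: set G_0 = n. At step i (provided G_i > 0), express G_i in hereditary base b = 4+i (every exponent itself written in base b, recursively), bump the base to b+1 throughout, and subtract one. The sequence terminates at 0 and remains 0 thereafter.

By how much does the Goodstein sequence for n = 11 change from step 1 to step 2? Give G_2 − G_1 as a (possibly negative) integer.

[0] 11 ≡ 2·4 + 3 (base 4). Lift 5: 13. −1: 12.
[1] 12 ≡ 2·5 + 2 (base 5). Lift 6: 14. −1: 13.

1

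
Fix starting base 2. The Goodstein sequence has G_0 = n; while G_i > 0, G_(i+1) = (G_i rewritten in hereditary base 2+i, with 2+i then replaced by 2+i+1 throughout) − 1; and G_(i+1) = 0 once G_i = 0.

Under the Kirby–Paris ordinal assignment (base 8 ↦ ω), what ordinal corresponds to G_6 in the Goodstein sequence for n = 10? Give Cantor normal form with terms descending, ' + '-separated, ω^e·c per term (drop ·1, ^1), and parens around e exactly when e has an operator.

ω^ω·5 + ω^5·5 + ω^4·5 + ω^3·5 + ω^2·5 + ω·5 + 3

10 —HB2→ 2^(2 + 1) + 2 —bump→ 3^(3 + 1) + 3 = 84 —(−1)→ 83
83 —HB3→ 3^(3 + 1) + 2 —bump→ 4^(4 + 1) + 2 = 1026 —(−1)→ 1025
1025 —HB4→ 4^(4 + 1) + 1 —bump→ 5^(5 + 1) + 1 = 15626 —(−1)→ 15625
15625 —HB5→ 5^(5 + 1) —bump→ 6^(6 + 1) = 279936 —(−1)→ 279935
279935 —HB6→ 5·6^6 + 5·6^5 + 5·6^4 + 5·6^3 + 5·6^2 + 5·6 + 5 —bump→ 5·7^7 + 5·7^5 + 5·7^4 + 5·7^3 + 5·7^2 + 5·7 + 5 = 4215755 —(−1)→ 4215754
4215754 —HB7→ 5·7^7 + 5·7^5 + 5·7^4 + 5·7^3 + 5·7^2 + 5·7 + 4 —bump→ 5·8^8 + 5·8^5 + 5·8^4 + 5·8^3 + 5·8^2 + 5·8 + 4 = 84073324 —(−1)→ 84073323
84073323 —HB8→ 5·8^8 + 5·8^5 + 5·8^4 + 5·8^3 + 5·8^2 + 5·8 + 3 —bump→ 5·9^9 + 5·9^5 + 5·9^4 + 5·9^3 + 5·9^2 + 5·9 + 3 = 1937434593 —(−1)→ 1937434592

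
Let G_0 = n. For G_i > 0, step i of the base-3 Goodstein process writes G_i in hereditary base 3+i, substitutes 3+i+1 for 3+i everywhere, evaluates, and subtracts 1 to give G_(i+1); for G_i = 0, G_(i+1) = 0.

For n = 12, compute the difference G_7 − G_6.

6

G_0=12  [base 3] 3^2 + 3  →[3↦4]→  4^2 + 4 = 20  −1 ⇒ G_1=19
G_1=19  [base 4] 4^2 + 3  →[4↦5]→  5^2 + 3 = 28  −1 ⇒ G_2=27
G_2=27  [base 5] 5^2 + 2  →[5↦6]→  6^2 + 2 = 38  −1 ⇒ G_3=37
G_3=37  [base 6] 6^2 + 1  →[6↦7]→  7^2 + 1 = 50  −1 ⇒ G_4=49
G_4=49  [base 7] 7^2  →[7↦8]→  8^2 = 64  −1 ⇒ G_5=63
G_5=63  [base 8] 7·8 + 7  →[8↦9]→  7·9 + 7 = 70  −1 ⇒ G_6=69
G_6=69  [base 9] 7·9 + 6  →[9↦10]→  7·10 + 6 = 76  −1 ⇒ G_7=75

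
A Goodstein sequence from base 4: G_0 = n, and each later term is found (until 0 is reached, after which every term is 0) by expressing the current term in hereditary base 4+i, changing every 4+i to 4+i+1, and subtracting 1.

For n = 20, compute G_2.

39

base 4: 20 = 4^2 + 4; at 5: 5^2 + 5 = 30; next = 29
base 5: 29 = 5^2 + 4; at 6: 6^2 + 4 = 40; next = 39
base 6: 39 = 6^2 + 3; at 7: 7^2 + 3 = 52; next = 51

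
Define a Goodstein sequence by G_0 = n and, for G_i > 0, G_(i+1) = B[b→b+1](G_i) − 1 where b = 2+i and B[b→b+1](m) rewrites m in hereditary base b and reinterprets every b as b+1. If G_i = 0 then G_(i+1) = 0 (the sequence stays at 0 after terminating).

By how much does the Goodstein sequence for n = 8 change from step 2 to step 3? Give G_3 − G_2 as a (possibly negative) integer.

(0) 8|_2 = 2^(2 + 1) ↦ 3^(3 + 1)|_3 = 81 ⇒ 80
(1) 80|_3 = 2·3^3 + 2·3^2 + 2·3 + 2 ↦ 2·4^4 + 2·4^2 + 2·4 + 2|_4 = 554 ⇒ 553
(2) 553|_4 = 2·4^4 + 2·4^2 + 2·4 + 1 ↦ 2·5^5 + 2·5^2 + 2·5 + 1|_5 = 6311 ⇒ 6310

5757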